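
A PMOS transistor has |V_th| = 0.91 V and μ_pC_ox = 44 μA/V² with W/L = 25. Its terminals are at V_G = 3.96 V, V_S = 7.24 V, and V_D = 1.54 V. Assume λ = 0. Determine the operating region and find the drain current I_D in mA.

Saturation; I_D = 3.09 mA

V_SG = V_S − V_G = 7.24 − 3.96 = 3.28 V; V_SD = V_S − V_D = 7.24 − 1.54 = 5.7 V.
k_p = μ_pC_ox · (W/L) = 1.1 mA/V².
V_ov = V_SG − |V_th| = 3.28 − 0.91 = 2.37 V.
Since V_SD = 5.7 V ≥ V_ov = 2.37 V, the device is in saturation.
I_D = ½ k_p V_ov² = 0.5 × 1.1 × 2.37² = 3.09 mA.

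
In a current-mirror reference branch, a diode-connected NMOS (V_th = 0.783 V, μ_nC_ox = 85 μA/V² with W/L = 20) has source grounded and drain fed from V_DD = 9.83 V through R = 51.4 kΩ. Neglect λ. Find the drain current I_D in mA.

With gate tied to drain, V_GS = V_DS ≥ V_GS − V_th, so the device is in saturation.
k_n = μ_nC_ox · (W/L) = 1.7 mA/V².
KCL at the drain: ½ k_n (V_GS − V_th)² = (V_DD − V_GS)/R.
Let x = V_GS − 0.783. Then 43.7 x² + x − 9.047 = 0, giving x = 0.444 V (positive root), so V_GS = 1.23 V.
I_D = (V_DD − V_GS)/R = (9.83 − 1.23) / 51.4 = 0.167 mA.

I_D = 0.167 mA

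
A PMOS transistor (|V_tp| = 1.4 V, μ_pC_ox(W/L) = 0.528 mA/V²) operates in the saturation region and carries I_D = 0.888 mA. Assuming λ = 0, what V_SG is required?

In saturation I_D = ½ k_p (V_SG − |V_tp|)², so V_SG − |V_tp| = √(2 I_D / k_p) = √(2 × 0.888 / 0.528) = 1.83 V.
V_SG = 1.4 + 1.83 = 3.23 V.

V_SG = 3.23 V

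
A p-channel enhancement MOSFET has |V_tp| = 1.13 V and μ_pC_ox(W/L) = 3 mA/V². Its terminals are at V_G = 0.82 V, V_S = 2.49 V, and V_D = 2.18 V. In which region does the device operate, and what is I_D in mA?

Triode; I_D = 0.358 mA

V_SG = V_S − V_G = 2.49 − 0.82 = 1.67 V; V_SD = V_S − V_D = 2.49 − 2.18 = 0.31 V.
V_ov = V_SG − |V_tp| = 1.67 − 1.13 = 0.54 V.
Since V_SD = 0.31 V < V_ov = 0.54 V, the device is in the triode region.
I_D = k_p [V_ov · V_SD − ½ V_SD²] = 3 × [0.54 × 0.31 − 0.5 × 0.31²] = 0.358 mA.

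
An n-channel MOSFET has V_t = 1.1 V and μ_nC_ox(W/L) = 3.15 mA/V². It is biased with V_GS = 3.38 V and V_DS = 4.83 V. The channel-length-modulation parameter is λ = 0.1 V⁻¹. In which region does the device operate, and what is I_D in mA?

V_ov = V_GS − V_t = 3.38 − 1.1 = 2.28 V.
Since V_DS = 4.83 V ≥ V_ov = 2.28 V, the device is in saturation.
I_D = ½ k_n V_ov² (1 + λ V_DS) = 0.5 × 3.15 × 2.28² × (1 + 0.1 × 4.83) = 12.1 mA.

Saturation; I_D = 12.1 mA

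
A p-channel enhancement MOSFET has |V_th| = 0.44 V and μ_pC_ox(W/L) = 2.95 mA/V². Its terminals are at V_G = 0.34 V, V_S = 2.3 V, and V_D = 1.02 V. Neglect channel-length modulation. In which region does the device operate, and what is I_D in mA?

V_SG = V_S − V_G = 2.3 − 0.34 = 1.96 V; V_SD = V_S − V_D = 2.3 − 1.02 = 1.28 V.
V_ov = V_SG − |V_th| = 1.96 − 0.44 = 1.52 V.
Since V_SD = 1.28 V < V_ov = 1.52 V, the device is in the triode region.
I_D = k_p [V_ov · V_SD − ½ V_SD²] = 2.95 × [1.52 × 1.28 − 0.5 × 1.28²] = 3.32 mA.

Triode; I_D = 3.32 mA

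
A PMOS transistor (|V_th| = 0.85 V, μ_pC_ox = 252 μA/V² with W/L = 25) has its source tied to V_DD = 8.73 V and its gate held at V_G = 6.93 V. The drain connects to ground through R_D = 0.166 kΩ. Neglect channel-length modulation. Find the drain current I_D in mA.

I_D = 2.84 mA

V_SG = V_DD − V_G = 8.73 − 6.93 = 1.8 V, so V_ov = 1.8 − 0.85 = 0.95 V.
k_p = μ_pC_ox · (W/L) = 6.3 mA/V².
Assume saturation: I_D = ½ k_p V_ov² = 0.5 × 6.3 × 0.95² = 2.84 mA, giving V_SD = V_DD − I_D R_D = 8.73 − 2.84 × 0.166 = 8.26 V.
V_SD = 8.26 V ≥ V_ov = 0.95 V, confirming saturation.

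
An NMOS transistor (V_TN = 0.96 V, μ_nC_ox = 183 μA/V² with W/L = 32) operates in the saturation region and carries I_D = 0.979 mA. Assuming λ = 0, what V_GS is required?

V_GS = 1.54 V

k_n = μ_nC_ox · (W/L) = 5.856 mA/V².
In saturation I_D = ½ k_n (V_GS − V_TN)², so V_GS − V_TN = √(2 I_D / k_n) = √(2 × 0.979 / 5.856) = 0.578 V.
V_GS = 0.96 + 0.578 = 1.54 V.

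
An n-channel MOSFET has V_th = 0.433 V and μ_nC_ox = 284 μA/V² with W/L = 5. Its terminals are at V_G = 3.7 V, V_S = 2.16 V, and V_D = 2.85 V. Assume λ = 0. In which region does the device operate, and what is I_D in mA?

Triode; I_D = 0.747 mA

V_GS = V_G − V_S = 3.7 − 2.16 = 1.54 V; V_DS = V_D − V_S = 2.85 − 2.16 = 0.69 V.
k_n = μ_nC_ox · (W/L) = 1.42 mA/V².
V_ov = V_GS − V_th = 1.54 − 0.433 = 1.11 V.
Since V_DS = 0.69 V < V_ov = 1.11 V, the device is in the triode region.
I_D = k_n [V_ov · V_DS − ½ V_DS²] = 1.42 × [1.11 × 0.69 − 0.5 × 0.69²] = 0.747 mA.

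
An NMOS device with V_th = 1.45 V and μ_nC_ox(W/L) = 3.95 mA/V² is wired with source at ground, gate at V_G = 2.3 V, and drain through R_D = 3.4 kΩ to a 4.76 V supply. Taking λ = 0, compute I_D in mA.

I_D = 1.24 mA

V_GS = V_G = 2.3 V, so V_ov = 2.3 − 1.45 = 0.85 V.
Assume saturation: I_D = ½ k_n V_ov² = 0.5 × 3.95 × 0.85² = 1.43 mA, giving V_DS = V_DD − I_D R_D = 4.76 − 1.43 × 3.4 = -0.0916 V.
But -0.0916 V < V_ov = 0.85 V, so the device is actually in triode.
In triode I_D = k_n[V_ov V_DS − ½ V_DS²] and I_D = (V_DD − V_DS)/R_D. Equating: 6.71 V_DS² − 12.42 V_DS + 4.76 = 0, giving V_DS = 0.543 V (the root below V_ov).
I_D = (4.76 − 0.543) / 3.4 = 1.24 mA.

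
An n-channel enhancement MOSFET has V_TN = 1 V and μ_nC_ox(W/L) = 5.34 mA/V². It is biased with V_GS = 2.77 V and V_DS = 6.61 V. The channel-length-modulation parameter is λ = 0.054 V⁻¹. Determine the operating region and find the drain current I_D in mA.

Saturation; I_D = 11.4 mA

V_ov = V_GS − V_TN = 2.77 − 1 = 1.77 V.
Since V_DS = 6.61 V ≥ V_ov = 1.77 V, the device is in saturation.
I_D = ½ k_n V_ov² (1 + λ V_DS) = 0.5 × 5.34 × 1.77² × (1 + 0.054 × 6.61) = 11.4 mA.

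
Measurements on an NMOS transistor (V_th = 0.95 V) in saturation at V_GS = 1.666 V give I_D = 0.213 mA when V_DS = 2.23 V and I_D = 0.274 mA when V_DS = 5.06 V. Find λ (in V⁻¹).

λ = 0.131 V⁻¹

With V_GS fixed, I_D ∝ (1 + λ V_DS) in saturation, so I_D2/I_D1 = (1 + λ V_DS2)/(1 + λ V_DS1).
0.274/0.213 = 1.286 = (1 + 5.06 λ)/(1 + 2.23 λ).
Solving: λ (I_D1 V_DS2 − I_D2 V_DS1) = I_D2 − I_D1, so λ = (0.274 − 0.213) / (0.213 × 5.06 − 0.274 × 2.23) = 0.061 / 0.467 = 0.131 V⁻¹.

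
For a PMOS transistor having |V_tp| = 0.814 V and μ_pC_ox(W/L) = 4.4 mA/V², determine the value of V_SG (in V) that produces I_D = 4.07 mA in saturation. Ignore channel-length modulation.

V_SG = 2.17 V

In saturation I_D = ½ k_p (V_SG − |V_tp|)², so V_SG − |V_tp| = √(2 I_D / k_p) = √(2 × 4.07 / 4.4) = 1.36 V.
V_SG = 0.814 + 1.36 = 2.17 V.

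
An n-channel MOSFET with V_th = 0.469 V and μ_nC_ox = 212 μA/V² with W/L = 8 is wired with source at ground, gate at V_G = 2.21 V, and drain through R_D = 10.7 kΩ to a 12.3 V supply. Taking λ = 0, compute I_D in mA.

V_GS = V_G = 2.21 V, so V_ov = 2.21 − 0.469 = 1.74 V.
k_n = μ_nC_ox · (W/L) = 1.696 mA/V².
Assume saturation: I_D = ½ k_n V_ov² = 0.5 × 1.696 × 1.74² = 2.57 mA, giving V_DS = V_DD − I_D R_D = 12.3 − 2.57 × 10.7 = -15.2 V.
But -15.2 V < V_ov = 1.74 V, so the device is actually in triode.
In triode I_D = k_n[V_ov V_DS − ½ V_DS²] and I_D = (V_DD − V_DS)/R_D. Equating: 9.07 V_DS² − 32.59 V_DS + 12.3 = 0, giving V_DS = 0.428 V (the root below V_ov).
I_D = (12.3 − 0.428) / 10.7 = 1.11 mA.

I_D = 1.11 mA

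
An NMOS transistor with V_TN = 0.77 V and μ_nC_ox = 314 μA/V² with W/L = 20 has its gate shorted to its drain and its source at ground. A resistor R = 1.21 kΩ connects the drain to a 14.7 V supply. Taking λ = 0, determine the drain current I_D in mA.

With gate tied to drain, V_GS = V_DS ≥ V_GS − V_TN, so the device is in saturation.
k_n = μ_nC_ox · (W/L) = 6.28 mA/V².
KCL at the drain: ½ k_n (V_GS − V_TN)² = (V_DD − V_GS)/R.
Let x = V_GS − 0.77. Then 3.8 x² + x − 13.93 = 0, giving x = 1.79 V (positive root), so V_GS = 2.56 V.
I_D = (V_DD − V_GS)/R = (14.7 − 2.56) / 1.21 = 10 mA.

I_D = 10.0 mA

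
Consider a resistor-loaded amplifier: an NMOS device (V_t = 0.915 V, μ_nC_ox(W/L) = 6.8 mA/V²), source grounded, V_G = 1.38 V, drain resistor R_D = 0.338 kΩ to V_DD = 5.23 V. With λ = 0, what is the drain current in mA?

I_D = 0.735 mA

V_GS = V_G = 1.38 V, so V_ov = 1.38 − 0.915 = 0.465 V.
Assume saturation: I_D = ½ k_n V_ov² = 0.5 × 6.8 × 0.465² = 0.735 mA, giving V_DS = V_DD − I_D R_D = 5.23 − 0.735 × 0.338 = 4.98 V.
V_DS = 4.98 V ≥ V_ov = 0.465 V, confirming saturation.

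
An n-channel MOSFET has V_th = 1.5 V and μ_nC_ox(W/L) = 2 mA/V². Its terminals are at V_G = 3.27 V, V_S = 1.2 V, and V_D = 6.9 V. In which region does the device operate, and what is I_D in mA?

Saturation; I_D = 0.325 mA

V_GS = V_G − V_S = 3.27 − 1.2 = 2.07 V; V_DS = V_D − V_S = 6.9 − 1.2 = 5.7 V.
V_ov = V_GS − V_th = 2.07 − 1.5 = 0.57 V.
Since V_DS = 5.7 V ≥ V_ov = 0.57 V, the device is in saturation.
I_D = ½ k_n V_ov² = 0.5 × 2 × 0.57² = 0.325 mA.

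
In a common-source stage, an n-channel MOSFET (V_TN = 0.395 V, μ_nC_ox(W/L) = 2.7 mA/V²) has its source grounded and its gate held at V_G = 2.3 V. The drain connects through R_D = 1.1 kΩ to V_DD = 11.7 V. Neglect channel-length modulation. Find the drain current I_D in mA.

I_D = 4.90 mA

V_GS = V_G = 2.3 V, so V_ov = 2.3 − 0.395 = 1.9 V.
Assume saturation: I_D = ½ k_n V_ov² = 0.5 × 2.7 × 1.9² = 4.9 mA, giving V_DS = V_DD − I_D R_D = 11.7 − 4.9 × 1.1 = 6.31 V.
V_DS = 6.31 V ≥ V_ov = 1.9 V, confirming saturation.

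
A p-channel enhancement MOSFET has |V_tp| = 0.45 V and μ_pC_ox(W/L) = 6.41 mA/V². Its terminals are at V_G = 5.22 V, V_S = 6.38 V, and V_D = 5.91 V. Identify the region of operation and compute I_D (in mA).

Triode; I_D = 1.43 mA

V_SG = V_S − V_G = 6.38 − 5.22 = 1.16 V; V_SD = V_S − V_D = 6.38 − 5.91 = 0.47 V.
V_ov = V_SG − |V_tp| = 1.16 − 0.45 = 0.71 V.
Since V_SD = 0.47 V < V_ov = 0.71 V, the device is in the triode region.
I_D = k_p [V_ov · V_SD − ½ V_SD²] = 6.41 × [0.71 × 0.47 − 0.5 × 0.47²] = 1.43 mA.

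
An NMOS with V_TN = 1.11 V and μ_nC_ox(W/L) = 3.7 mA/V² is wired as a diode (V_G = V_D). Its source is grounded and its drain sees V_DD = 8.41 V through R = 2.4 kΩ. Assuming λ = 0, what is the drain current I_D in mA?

I_D = 2.55 mA

With gate tied to drain, V_GS = V_DS ≥ V_GS − V_TN, so the device is in saturation.
KCL at the drain: ½ k_n (V_GS − V_TN)² = (V_DD − V_GS)/R.
Let x = V_GS − 1.11. Then 4.44 x² + x − 7.3 = 0, giving x = 1.17 V (positive root), so V_GS = 2.28 V.
I_D = (V_DD − V_GS)/R = (8.41 − 2.28) / 2.4 = 2.55 mA.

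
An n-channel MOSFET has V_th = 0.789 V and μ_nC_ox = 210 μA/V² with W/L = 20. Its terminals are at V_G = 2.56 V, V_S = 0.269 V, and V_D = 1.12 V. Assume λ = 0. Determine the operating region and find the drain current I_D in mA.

V_GS = V_G − V_S = 2.56 − 0.269 = 2.29 V; V_DS = V_D − V_S = 1.12 − 0.269 = 0.851 V.
k_n = μ_nC_ox · (W/L) = 4.2 mA/V².
V_ov = V_GS − V_th = 2.29 − 0.789 = 1.5 V.
Since V_DS = 0.851 V < V_ov = 1.5 V, the device is in the triode region.
I_D = k_n [V_ov · V_DS − ½ V_DS²] = 4.2 × [1.5 × 0.851 − 0.5 × 0.851²] = 3.85 mA.

Triode; I_D = 3.85 mA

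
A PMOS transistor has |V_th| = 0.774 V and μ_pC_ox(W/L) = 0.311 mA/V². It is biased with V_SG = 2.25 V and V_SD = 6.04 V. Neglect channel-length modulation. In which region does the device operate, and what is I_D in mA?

V_ov = V_SG − |V_th| = 2.25 − 0.774 = 1.48 V.
Since V_SD = 6.04 V ≥ V_ov = 1.48 V, the device is in saturation.
I_D = ½ k_p V_ov² = 0.5 × 0.311 × 1.48² = 0.339 mA.

Saturation; I_D = 0.339 mA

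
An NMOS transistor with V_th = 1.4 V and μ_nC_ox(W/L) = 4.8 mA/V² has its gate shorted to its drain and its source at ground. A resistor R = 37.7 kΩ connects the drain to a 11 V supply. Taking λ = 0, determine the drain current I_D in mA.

I_D = 0.246 mA

With gate tied to drain, V_GS = V_DS ≥ V_GS − V_th, so the device is in saturation.
KCL at the drain: ½ k_n (V_GS − V_th)² = (V_DD − V_GS)/R.
Let x = V_GS − 1.4. Then 90.5 x² + x − 9.6 = 0, giving x = 0.32 V (positive root), so V_GS = 1.72 V.
I_D = (V_DD − V_GS)/R = (11 − 1.72) / 37.7 = 0.246 mA.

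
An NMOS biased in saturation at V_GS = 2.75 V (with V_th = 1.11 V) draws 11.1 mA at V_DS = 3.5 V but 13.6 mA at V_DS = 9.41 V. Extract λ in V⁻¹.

λ = 0.0440 V⁻¹

With V_GS fixed, I_D ∝ (1 + λ V_DS) in saturation, so I_D2/I_D1 = (1 + λ V_DS2)/(1 + λ V_DS1).
13.6/11.1 = 1.225 = (1 + 9.41 λ)/(1 + 3.5 λ).
Solving: λ (I_D1 V_DS2 − I_D2 V_DS1) = I_D2 − I_D1, so λ = (13.6 − 11.1) / (11.1 × 9.41 − 13.6 × 3.5) = 2.5 / 56.9 = 0.044 V⁻¹.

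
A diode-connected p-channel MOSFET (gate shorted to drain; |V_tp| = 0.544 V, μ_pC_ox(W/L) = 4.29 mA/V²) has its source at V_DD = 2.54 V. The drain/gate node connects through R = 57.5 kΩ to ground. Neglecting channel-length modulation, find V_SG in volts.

V_SG = 0.667 V

With gate tied to drain, V_SG = V_SD ≥ V_SG − |V_tp|, so the device is in saturation.
KCL at the drain: ½ k_p (V_SG − |V_tp|)² = (V_DD − V_SG)/R.
Let x = V_SG − 0.544. Then 123 x² + x − 1.996 = 0, giving x = 0.123 V (positive root), so V_SG = 0.667 V.
I_D = (V_DD − V_SG)/R = (2.54 − 0.667) / 57.5 = 0.0326 mA.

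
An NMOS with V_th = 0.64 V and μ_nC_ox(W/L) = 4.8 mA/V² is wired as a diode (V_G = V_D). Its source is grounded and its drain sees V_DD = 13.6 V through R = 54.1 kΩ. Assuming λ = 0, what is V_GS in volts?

V_GS = 0.952 V

With gate tied to drain, V_GS = V_DS ≥ V_GS − V_th, so the device is in saturation.
KCL at the drain: ½ k_n (V_GS − V_th)² = (V_DD − V_GS)/R.
Let x = V_GS − 0.64. Then 130 x² + x − 12.96 = 0, giving x = 0.312 V (positive root), so V_GS = 0.952 V.
I_D = (V_DD − V_GS)/R = (13.6 − 0.952) / 54.1 = 0.234 mA.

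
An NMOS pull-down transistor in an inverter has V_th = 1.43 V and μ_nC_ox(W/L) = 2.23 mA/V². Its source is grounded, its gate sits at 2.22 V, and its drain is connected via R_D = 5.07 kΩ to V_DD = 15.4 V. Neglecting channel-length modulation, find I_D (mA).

V_GS = V_G = 2.22 V, so V_ov = 2.22 − 1.43 = 0.79 V.
Assume saturation: I_D = ½ k_n V_ov² = 0.5 × 2.23 × 0.79² = 0.696 mA, giving V_DS = V_DD − I_D R_D = 15.4 − 0.696 × 5.07 = 11.9 V.
V_DS = 11.9 V ≥ V_ov = 0.79 V, confirming saturation.

I_D = 0.696 mA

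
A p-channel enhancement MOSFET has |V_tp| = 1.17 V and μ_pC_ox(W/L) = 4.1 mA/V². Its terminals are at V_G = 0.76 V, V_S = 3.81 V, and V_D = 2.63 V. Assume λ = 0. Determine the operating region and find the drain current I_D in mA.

V_SG = V_S − V_G = 3.81 − 0.76 = 3.05 V; V_SD = V_S − V_D = 3.81 − 2.63 = 1.18 V.
V_ov = V_SG − |V_tp| = 3.05 − 1.17 = 1.88 V.
Since V_SD = 1.18 V < V_ov = 1.88 V, the device is in the triode region.
I_D = k_p [V_ov · V_SD − ½ V_SD²] = 4.1 × [1.88 × 1.18 − 0.5 × 1.18²] = 6.24 mA.

Triode; I_D = 6.24 mA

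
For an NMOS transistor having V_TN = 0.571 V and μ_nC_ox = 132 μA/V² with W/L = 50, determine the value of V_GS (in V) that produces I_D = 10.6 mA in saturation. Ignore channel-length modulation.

V_GS = 2.36 V

k_n = μ_nC_ox · (W/L) = 6.6 mA/V².
In saturation I_D = ½ k_n (V_GS − V_TN)², so V_GS − V_TN = √(2 I_D / k_n) = √(2 × 10.6 / 6.6) = 1.79 V.
V_GS = 0.571 + 1.79 = 2.36 V.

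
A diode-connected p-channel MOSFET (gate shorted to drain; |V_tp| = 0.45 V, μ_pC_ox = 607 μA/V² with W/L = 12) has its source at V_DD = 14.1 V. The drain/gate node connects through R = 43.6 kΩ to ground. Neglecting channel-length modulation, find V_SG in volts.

With gate tied to drain, V_SG = V_SD ≥ V_SG − |V_tp|, so the device is in saturation.
k_p = μ_pC_ox · (W/L) = 7.284 mA/V².
KCL at the drain: ½ k_p (V_SG − |V_tp|)² = (V_DD − V_SG)/R.
Let x = V_SG − 0.45. Then 159 x² + x − 13.65 = 0, giving x = 0.29 V (positive root), so V_SG = 0.74 V.
I_D = (V_DD − V_SG)/R = (14.1 − 0.74) / 43.6 = 0.306 mA.

V_SG = 0.740 V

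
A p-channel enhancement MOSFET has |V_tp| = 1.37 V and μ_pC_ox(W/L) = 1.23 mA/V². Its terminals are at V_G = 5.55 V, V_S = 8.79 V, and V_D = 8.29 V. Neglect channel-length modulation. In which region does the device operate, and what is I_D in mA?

V_SG = V_S − V_G = 8.79 − 5.55 = 3.24 V; V_SD = V_S − V_D = 8.79 − 8.29 = 0.5 V.
V_ov = V_SG − |V_tp| = 3.24 − 1.37 = 1.87 V.
Since V_SD = 0.5 V < V_ov = 1.87 V, the device is in the triode region.
I_D = k_p [V_ov · V_SD − ½ V_SD²] = 1.23 × [1.87 × 0.5 − 0.5 × 0.5²] = 0.996 mA.

Triode; I_D = 0.996 mA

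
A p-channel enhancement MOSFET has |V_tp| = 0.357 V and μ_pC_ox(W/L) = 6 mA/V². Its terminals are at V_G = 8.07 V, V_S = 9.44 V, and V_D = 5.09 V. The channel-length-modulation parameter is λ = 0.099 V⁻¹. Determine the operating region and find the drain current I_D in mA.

Saturation; I_D = 4.40 mA

V_SG = V_S − V_G = 9.44 − 8.07 = 1.37 V; V_SD = V_S − V_D = 9.44 − 5.09 = 4.35 V.
V_ov = V_SG − |V_tp| = 1.37 − 0.357 = 1.01 V.
Since V_SD = 4.35 V ≥ V_ov = 1.01 V, the device is in saturation.
I_D = ½ k_p V_ov² (1 + λ V_SD) = 0.5 × 6 × 1.01² × (1 + 0.099 × 4.35) = 4.4 mA.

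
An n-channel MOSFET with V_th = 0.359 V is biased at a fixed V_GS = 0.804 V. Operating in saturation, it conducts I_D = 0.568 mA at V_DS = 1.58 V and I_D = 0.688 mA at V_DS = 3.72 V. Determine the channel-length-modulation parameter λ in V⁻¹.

λ = 0.117 V⁻¹

With V_GS fixed, I_D ∝ (1 + λ V_DS) in saturation, so I_D2/I_D1 = (1 + λ V_DS2)/(1 + λ V_DS1).
0.688/0.568 = 1.211 = (1 + 3.72 λ)/(1 + 1.58 λ).
Solving: λ (I_D1 V_DS2 − I_D2 V_DS1) = I_D2 − I_D1, so λ = (0.688 − 0.568) / (0.568 × 3.72 − 0.688 × 1.58) = 0.12 / 1.03 = 0.117 V⁻¹.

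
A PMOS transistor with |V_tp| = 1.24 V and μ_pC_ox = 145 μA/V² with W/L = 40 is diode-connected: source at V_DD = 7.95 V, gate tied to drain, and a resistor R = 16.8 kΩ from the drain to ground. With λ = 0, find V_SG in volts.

With gate tied to drain, V_SG = V_SD ≥ V_SG − |V_tp|, so the device is in saturation.
k_p = μ_pC_ox · (W/L) = 5.8 mA/V².
KCL at the drain: ½ k_p (V_SG − |V_tp|)² = (V_DD − V_SG)/R.
Let x = V_SG − 1.24. Then 48.7 x² + x − 6.71 = 0, giving x = 0.361 V (positive root), so V_SG = 1.6 V.
I_D = (V_DD − V_SG)/R = (7.95 − 1.6) / 16.8 = 0.378 mA.

V_SG = 1.60 V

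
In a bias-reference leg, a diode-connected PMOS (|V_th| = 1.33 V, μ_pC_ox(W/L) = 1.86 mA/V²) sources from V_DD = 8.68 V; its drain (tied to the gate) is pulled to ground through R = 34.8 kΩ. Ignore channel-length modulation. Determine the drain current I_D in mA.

I_D = 0.198 mA

With gate tied to drain, V_SG = V_SD ≥ V_SG − |V_th|, so the device is in saturation.
KCL at the drain: ½ k_p (V_SG − |V_th|)² = (V_DD − V_SG)/R.
Let x = V_SG − 1.33. Then 32.4 x² + x − 7.35 = 0, giving x = 0.461 V (positive root), so V_SG = 1.79 V.
I_D = (V_DD − V_SG)/R = (8.68 − 1.79) / 34.8 = 0.198 mA.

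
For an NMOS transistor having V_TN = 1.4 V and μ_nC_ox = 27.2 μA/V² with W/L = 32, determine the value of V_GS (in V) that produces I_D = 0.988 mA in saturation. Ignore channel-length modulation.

V_GS = 2.91 V

k_n = μ_nC_ox · (W/L) = 0.8704 mA/V².
In saturation I_D = ½ k_n (V_GS − V_TN)², so V_GS − V_TN = √(2 I_D / k_n) = √(2 × 0.988 / 0.8704) = 1.51 V.
V_GS = 1.4 + 1.51 = 2.91 V.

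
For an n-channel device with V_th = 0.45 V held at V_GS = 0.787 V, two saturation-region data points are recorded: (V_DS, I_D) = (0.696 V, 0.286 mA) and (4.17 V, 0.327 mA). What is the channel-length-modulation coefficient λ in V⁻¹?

With V_GS fixed, I_D ∝ (1 + λ V_DS) in saturation, so I_D2/I_D1 = (1 + λ V_DS2)/(1 + λ V_DS1).
0.327/0.286 = 1.143 = (1 + 4.17 λ)/(1 + 0.696 λ).
Solving: λ (I_D1 V_DS2 − I_D2 V_DS1) = I_D2 − I_D1, so λ = (0.327 − 0.286) / (0.286 × 4.17 − 0.327 × 0.696) = 0.041 / 0.965 = 0.0425 V⁻¹.

λ = 0.0425 V⁻¹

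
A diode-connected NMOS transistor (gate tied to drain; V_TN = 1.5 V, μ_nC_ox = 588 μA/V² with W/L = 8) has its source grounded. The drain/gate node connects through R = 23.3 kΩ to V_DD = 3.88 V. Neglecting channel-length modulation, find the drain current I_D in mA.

I_D = 0.0936 mA

With gate tied to drain, V_GS = V_DS ≥ V_GS − V_TN, so the device is in saturation.
k_n = μ_nC_ox · (W/L) = 4.704 mA/V².
KCL at the drain: ½ k_n (V_GS − V_TN)² = (V_DD − V_GS)/R.
Let x = V_GS − 1.5. Then 54.8 x² + x − 2.38 = 0, giving x = 0.199 V (positive root), so V_GS = 1.7 V.
I_D = (V_DD − V_GS)/R = (3.88 − 1.7) / 23.3 = 0.0936 mA.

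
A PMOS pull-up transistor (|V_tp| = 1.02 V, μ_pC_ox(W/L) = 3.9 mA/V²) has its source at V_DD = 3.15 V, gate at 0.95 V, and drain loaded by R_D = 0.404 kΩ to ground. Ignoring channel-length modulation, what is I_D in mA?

V_SG = V_DD − V_G = 3.15 − 0.95 = 2.2 V, so V_ov = 2.2 − 1.02 = 1.18 V.
Assume saturation: I_D = ½ k_p V_ov² = 0.5 × 3.9 × 1.18² = 2.72 mA, giving V_SD = V_DD − I_D R_D = 3.15 − 2.72 × 0.404 = 2.05 V.
V_SD = 2.05 V ≥ V_ov = 1.18 V, confirming saturation.

I_D = 2.72 mA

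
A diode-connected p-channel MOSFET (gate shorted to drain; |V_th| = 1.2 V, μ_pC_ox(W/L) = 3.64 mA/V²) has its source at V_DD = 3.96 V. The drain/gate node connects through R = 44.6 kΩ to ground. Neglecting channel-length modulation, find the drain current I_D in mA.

I_D = 0.0579 mA

With gate tied to drain, V_SG = V_SD ≥ V_SG − |V_th|, so the device is in saturation.
KCL at the drain: ½ k_p (V_SG − |V_th|)² = (V_DD − V_SG)/R.
Let x = V_SG − 1.2. Then 81.2 x² + x − 2.76 = 0, giving x = 0.178 V (positive root), so V_SG = 1.38 V.
I_D = (V_DD − V_SG)/R = (3.96 − 1.38) / 44.6 = 0.0579 mA.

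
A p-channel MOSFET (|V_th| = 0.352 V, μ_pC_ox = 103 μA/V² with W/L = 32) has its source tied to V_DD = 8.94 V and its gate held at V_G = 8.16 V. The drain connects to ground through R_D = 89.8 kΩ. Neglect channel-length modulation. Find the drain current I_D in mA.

V_SG = V_DD − V_G = 8.94 − 8.16 = 0.78 V, so V_ov = 0.78 − 0.352 = 0.428 V.
k_p = μ_pC_ox · (W/L) = 3.296 mA/V².
Assume saturation: I_D = ½ k_p V_ov² = 0.5 × 3.296 × 0.428² = 0.302 mA, giving V_SD = V_DD − I_D R_D = 8.94 − 0.302 × 89.8 = -18.2 V.
But -18.2 V < V_ov = 0.428 V, so the device is actually in triode.
In triode I_D = k_p[V_ov V_SD − ½ V_SD²] and I_D = (V_DD − V_SD)/R_D. Equating: 148 V_SD² − 127.7 V_SD + 8.94 = 0, giving V_SD = 0.0769 V (the root below V_ov).
I_D = (8.94 − 0.0769) / 89.8 = 0.0987 mA.

I_D = 0.0987 mA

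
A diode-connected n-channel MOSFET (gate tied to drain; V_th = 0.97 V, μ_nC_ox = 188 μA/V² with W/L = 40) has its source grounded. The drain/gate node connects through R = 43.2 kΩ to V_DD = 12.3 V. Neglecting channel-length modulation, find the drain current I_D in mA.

With gate tied to drain, V_GS = V_DS ≥ V_GS − V_th, so the device is in saturation.
k_n = μ_nC_ox · (W/L) = 7.52 mA/V².
KCL at the drain: ½ k_n (V_GS − V_th)² = (V_DD − V_GS)/R.
Let x = V_GS − 0.97. Then 162 x² + x − 11.33 = 0, giving x = 0.261 V (positive root), so V_GS = 1.23 V.
I_D = (V_DD − V_GS)/R = (12.3 − 1.23) / 43.2 = 0.256 mA.

I_D = 0.256 mA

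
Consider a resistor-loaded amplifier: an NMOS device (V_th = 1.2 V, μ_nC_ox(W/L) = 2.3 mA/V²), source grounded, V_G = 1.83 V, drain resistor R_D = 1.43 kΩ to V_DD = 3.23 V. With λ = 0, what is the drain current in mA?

I_D = 0.456 mA

V_GS = V_G = 1.83 V, so V_ov = 1.83 − 1.2 = 0.63 V.
Assume saturation: I_D = ½ k_n V_ov² = 0.5 × 2.3 × 0.63² = 0.456 mA, giving V_DS = V_DD − I_D R_D = 3.23 − 0.456 × 1.43 = 2.58 V.
V_DS = 2.58 V ≥ V_ov = 0.63 V, confirming saturation.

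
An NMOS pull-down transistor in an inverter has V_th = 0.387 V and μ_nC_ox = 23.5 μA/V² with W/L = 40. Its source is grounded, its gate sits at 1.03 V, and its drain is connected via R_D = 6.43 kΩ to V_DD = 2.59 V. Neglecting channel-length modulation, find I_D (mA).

I_D = 0.194 mA

V_GS = V_G = 1.03 V, so V_ov = 1.03 − 0.387 = 0.643 V.
k_n = μ_nC_ox · (W/L) = 0.94 mA/V².
Assume saturation: I_D = ½ k_n V_ov² = 0.5 × 0.94 × 0.643² = 0.194 mA, giving V_DS = V_DD − I_D R_D = 2.59 − 0.194 × 6.43 = 1.34 V.
V_DS = 1.34 V ≥ V_ov = 0.643 V, confirming saturation.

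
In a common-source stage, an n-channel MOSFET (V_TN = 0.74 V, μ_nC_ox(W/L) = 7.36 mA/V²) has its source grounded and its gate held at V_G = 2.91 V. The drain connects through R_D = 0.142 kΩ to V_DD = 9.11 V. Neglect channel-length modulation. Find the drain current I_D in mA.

I_D = 17.3 mA

V_GS = V_G = 2.91 V, so V_ov = 2.91 − 0.74 = 2.17 V.
Assume saturation: I_D = ½ k_n V_ov² = 0.5 × 7.36 × 2.17² = 17.3 mA, giving V_DS = V_DD − I_D R_D = 9.11 − 17.3 × 0.142 = 6.65 V.
V_DS = 6.65 V ≥ V_ov = 2.17 V, confirming saturation.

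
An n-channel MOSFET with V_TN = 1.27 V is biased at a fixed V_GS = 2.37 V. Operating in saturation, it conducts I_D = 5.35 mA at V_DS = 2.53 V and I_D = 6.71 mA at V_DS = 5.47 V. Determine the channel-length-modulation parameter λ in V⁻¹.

λ = 0.111 V⁻¹

With V_GS fixed, I_D ∝ (1 + λ V_DS) in saturation, so I_D2/I_D1 = (1 + λ V_DS2)/(1 + λ V_DS1).
6.71/5.35 = 1.254 = (1 + 5.47 λ)/(1 + 2.53 λ).
Solving: λ (I_D1 V_DS2 − I_D2 V_DS1) = I_D2 − I_D1, so λ = (6.71 − 5.35) / (5.35 × 5.47 − 6.71 × 2.53) = 1.36 / 12.3 = 0.111 V⁻¹.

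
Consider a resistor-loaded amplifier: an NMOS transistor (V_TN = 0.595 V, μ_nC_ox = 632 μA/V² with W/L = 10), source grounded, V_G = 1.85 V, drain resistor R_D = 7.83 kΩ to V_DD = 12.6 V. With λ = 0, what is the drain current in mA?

I_D = 1.58 mA

V_GS = V_G = 1.85 V, so V_ov = 1.85 − 0.595 = 1.26 V.
k_n = μ_nC_ox · (W/L) = 6.32 mA/V².
Assume saturation: I_D = ½ k_n V_ov² = 0.5 × 6.32 × 1.26² = 4.98 mA, giving V_DS = V_DD − I_D R_D = 12.6 − 4.98 × 7.83 = -26.4 V.
But -26.4 V < V_ov = 1.26 V, so the device is actually in triode.
In triode I_D = k_n[V_ov V_DS − ½ V_DS²] and I_D = (V_DD − V_DS)/R_D. Equating: 24.7 V_DS² − 63.1 V_DS + 12.6 = 0, giving V_DS = 0.218 V (the root below V_ov).
I_D = (12.6 − 0.218) / 7.83 = 1.58 mA.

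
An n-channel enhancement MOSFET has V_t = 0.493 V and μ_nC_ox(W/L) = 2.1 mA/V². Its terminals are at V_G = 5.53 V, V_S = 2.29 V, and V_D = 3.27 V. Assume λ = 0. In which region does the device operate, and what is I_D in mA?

V_GS = V_G − V_S = 5.53 − 2.29 = 3.24 V; V_DS = V_D − V_S = 3.27 − 2.29 = 0.98 V.
V_ov = V_GS − V_t = 3.24 − 0.493 = 2.75 V.
Since V_DS = 0.98 V < V_ov = 2.75 V, the device is in the triode region.
I_D = k_n [V_ov · V_DS − ½ V_DS²] = 2.1 × [2.75 × 0.98 − 0.5 × 0.98²] = 4.64 mA.

Triode; I_D = 4.64 mA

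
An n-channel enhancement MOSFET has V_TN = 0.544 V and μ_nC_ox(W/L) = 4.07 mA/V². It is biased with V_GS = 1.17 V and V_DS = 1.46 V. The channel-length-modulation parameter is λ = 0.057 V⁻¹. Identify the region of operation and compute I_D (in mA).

Saturation; I_D = 0.864 mA

V_ov = V_GS − V_TN = 1.17 − 0.544 = 0.626 V.
Since V_DS = 1.46 V ≥ V_ov = 0.626 V, the device is in saturation.
I_D = ½ k_n V_ov² (1 + λ V_DS) = 0.5 × 4.07 × 0.626² × (1 + 0.057 × 1.46) = 0.864 mA.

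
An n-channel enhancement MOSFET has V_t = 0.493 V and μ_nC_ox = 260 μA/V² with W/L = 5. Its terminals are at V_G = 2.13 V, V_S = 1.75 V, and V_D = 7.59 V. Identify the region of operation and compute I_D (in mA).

V_GS = V_G − V_S = 2.13 − 1.75 = 0.38 V; V_DS = V_D − V_S = 7.59 − 1.75 = 5.84 V.
V_GS = 0.38 V < V_t = 0.493 V, so the transistor is in cutoff.

Cutoff; I_D = 0 mA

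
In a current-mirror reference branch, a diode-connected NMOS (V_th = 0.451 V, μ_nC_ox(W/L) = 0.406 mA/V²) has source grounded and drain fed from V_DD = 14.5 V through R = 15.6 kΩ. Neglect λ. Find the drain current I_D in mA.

I_D = 0.775 mA

With gate tied to drain, V_GS = V_DS ≥ V_GS − V_th, so the device is in saturation.
KCL at the drain: ½ k_n (V_GS − V_th)² = (V_DD − V_GS)/R.
Let x = V_GS − 0.451. Then 3.17 x² + x − 14.05 = 0, giving x = 1.95 V (positive root), so V_GS = 2.41 V.
I_D = (V_DD − V_GS)/R = (14.5 − 2.41) / 15.6 = 0.775 mA.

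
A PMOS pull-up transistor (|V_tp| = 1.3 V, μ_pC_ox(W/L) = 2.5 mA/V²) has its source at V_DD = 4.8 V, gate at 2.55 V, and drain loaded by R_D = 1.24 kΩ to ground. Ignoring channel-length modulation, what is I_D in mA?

I_D = 1.13 mA

V_SG = V_DD − V_G = 4.8 − 2.55 = 2.25 V, so V_ov = 2.25 − 1.3 = 0.95 V.
Assume saturation: I_D = ½ k_p V_ov² = 0.5 × 2.5 × 0.95² = 1.13 mA, giving V_SD = V_DD − I_D R_D = 4.8 − 1.13 × 1.24 = 3.4 V.
V_SD = 3.4 V ≥ V_ov = 0.95 V, confirming saturation.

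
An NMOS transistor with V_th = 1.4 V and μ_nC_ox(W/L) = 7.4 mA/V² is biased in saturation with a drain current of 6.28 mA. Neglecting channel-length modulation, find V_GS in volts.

V_GS = 2.70 V

In saturation I_D = ½ k_n (V_GS − V_th)², so V_GS − V_th = √(2 I_D / k_n) = √(2 × 6.28 / 7.4) = 1.3 V.
V_GS = 1.4 + 1.3 = 2.7 V.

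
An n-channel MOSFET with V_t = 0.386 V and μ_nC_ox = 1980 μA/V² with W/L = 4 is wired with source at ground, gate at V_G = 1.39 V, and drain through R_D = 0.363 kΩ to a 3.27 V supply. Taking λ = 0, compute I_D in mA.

I_D = 3.99 mA

V_GS = V_G = 1.39 V, so V_ov = 1.39 − 0.386 = 1 V.
k_n = μ_nC_ox · (W/L) = 7.92 mA/V².
Assume saturation: I_D = ½ k_n V_ov² = 0.5 × 7.92 × 1² = 3.99 mA, giving V_DS = V_DD − I_D R_D = 3.27 − 3.99 × 0.363 = 1.82 V.
V_DS = 1.82 V ≥ V_ov = 1 V, confirming saturation.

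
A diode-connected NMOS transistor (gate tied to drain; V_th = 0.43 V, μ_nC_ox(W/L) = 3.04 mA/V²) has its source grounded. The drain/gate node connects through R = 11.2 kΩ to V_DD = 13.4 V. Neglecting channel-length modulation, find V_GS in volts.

V_GS = 1.27 V

With gate tied to drain, V_GS = V_DS ≥ V_GS − V_th, so the device is in saturation.
KCL at the drain: ½ k_n (V_GS − V_th)² = (V_DD − V_GS)/R.
Let x = V_GS − 0.43. Then 17 x² + x − 12.97 = 0, giving x = 0.844 V (positive root), so V_GS = 1.27 V.
I_D = (V_DD − V_GS)/R = (13.4 − 1.27) / 11.2 = 1.08 mA.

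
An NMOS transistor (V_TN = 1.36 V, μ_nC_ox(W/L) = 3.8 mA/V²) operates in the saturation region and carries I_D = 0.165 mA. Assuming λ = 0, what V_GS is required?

In saturation I_D = ½ k_n (V_GS − V_TN)², so V_GS − V_TN = √(2 I_D / k_n) = √(2 × 0.165 / 3.8) = 0.295 V.
V_GS = 1.36 + 0.295 = 1.65 V.

V_GS = 1.65 V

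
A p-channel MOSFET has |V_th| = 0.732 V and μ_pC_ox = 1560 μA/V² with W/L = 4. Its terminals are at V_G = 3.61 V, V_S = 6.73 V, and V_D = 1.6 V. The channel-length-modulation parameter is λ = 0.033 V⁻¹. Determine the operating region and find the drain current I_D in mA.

V_SG = V_S − V_G = 6.73 − 3.61 = 3.12 V; V_SD = V_S − V_D = 6.73 − 1.6 = 5.13 V.
k_p = μ_pC_ox · (W/L) = 6.24 mA/V².
V_ov = V_SG − |V_th| = 3.12 − 0.732 = 2.39 V.
Since V_SD = 5.13 V ≥ V_ov = 2.39 V, the device is in saturation.
I_D = ½ k_p V_ov² (1 + λ V_SD) = 0.5 × 6.24 × 2.39² × (1 + 0.033 × 5.13) = 20.8 mA.

Saturation; I_D = 20.8 mA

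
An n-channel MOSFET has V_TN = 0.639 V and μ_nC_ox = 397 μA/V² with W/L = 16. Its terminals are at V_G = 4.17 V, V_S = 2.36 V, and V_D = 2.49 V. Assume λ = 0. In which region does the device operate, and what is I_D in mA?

Triode; I_D = 0.913 mA

V_GS = V_G − V_S = 4.17 − 2.36 = 1.81 V; V_DS = V_D − V_S = 2.49 − 2.36 = 0.13 V.
k_n = μ_nC_ox · (W/L) = 6.352 mA/V².
V_ov = V_GS − V_TN = 1.81 − 0.639 = 1.17 V.
Since V_DS = 0.13 V < V_ov = 1.17 V, the device is in the triode region.
I_D = k_n [V_ov · V_DS − ½ V_DS²] = 6.352 × [1.17 × 0.13 − 0.5 × 0.13²] = 0.913 mA.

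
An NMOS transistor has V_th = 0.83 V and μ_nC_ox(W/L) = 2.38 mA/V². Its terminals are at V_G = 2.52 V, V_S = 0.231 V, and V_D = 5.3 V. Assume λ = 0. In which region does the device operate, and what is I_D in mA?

Saturation; I_D = 2.53 mA

V_GS = V_G − V_S = 2.52 − 0.231 = 2.29 V; V_DS = V_D − V_S = 5.3 − 0.231 = 5.07 V.
V_ov = V_GS − V_th = 2.29 − 0.83 = 1.46 V.
Since V_DS = 5.07 V ≥ V_ov = 1.46 V, the device is in saturation.
I_D = ½ k_n V_ov² = 0.5 × 2.38 × 1.46² = 2.53 mA.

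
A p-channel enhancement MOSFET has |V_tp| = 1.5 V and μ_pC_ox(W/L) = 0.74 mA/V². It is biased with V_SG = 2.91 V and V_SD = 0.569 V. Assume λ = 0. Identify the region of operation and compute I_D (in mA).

V_ov = V_SG − |V_tp| = 2.91 − 1.5 = 1.41 V.
Since V_SD = 0.569 V < V_ov = 1.41 V, the device is in the triode region.
I_D = k_p [V_ov · V_SD − ½ V_SD²] = 0.74 × [1.41 × 0.569 − 0.5 × 0.569²] = 0.474 mA.

Triode; I_D = 0.474 mA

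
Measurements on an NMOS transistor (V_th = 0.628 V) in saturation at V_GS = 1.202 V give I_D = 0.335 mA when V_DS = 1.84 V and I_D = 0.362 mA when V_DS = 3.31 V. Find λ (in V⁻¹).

λ = 0.0610 V⁻¹

With V_GS fixed, I_D ∝ (1 + λ V_DS) in saturation, so I_D2/I_D1 = (1 + λ V_DS2)/(1 + λ V_DS1).
0.362/0.335 = 1.081 = (1 + 3.31 λ)/(1 + 1.84 λ).
Solving: λ (I_D1 V_DS2 − I_D2 V_DS1) = I_D2 − I_D1, so λ = (0.362 − 0.335) / (0.335 × 3.31 − 0.362 × 1.84) = 0.027 / 0.443 = 0.061 V⁻¹.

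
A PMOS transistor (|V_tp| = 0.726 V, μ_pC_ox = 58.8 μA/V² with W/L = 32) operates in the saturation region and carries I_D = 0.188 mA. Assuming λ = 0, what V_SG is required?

V_SG = 1.17 V

k_p = μ_pC_ox · (W/L) = 1.882 mA/V².
In saturation I_D = ½ k_p (V_SG − |V_tp|)², so V_SG − |V_tp| = √(2 I_D / k_p) = √(2 × 0.188 / 1.882) = 0.447 V.
V_SG = 0.726 + 0.447 = 1.17 V.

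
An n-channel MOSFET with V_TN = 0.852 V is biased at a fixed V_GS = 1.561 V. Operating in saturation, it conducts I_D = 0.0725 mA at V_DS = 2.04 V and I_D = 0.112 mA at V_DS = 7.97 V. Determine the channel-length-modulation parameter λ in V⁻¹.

With V_GS fixed, I_D ∝ (1 + λ V_DS) in saturation, so I_D2/I_D1 = (1 + λ V_DS2)/(1 + λ V_DS1).
0.112/0.0725 = 1.545 = (1 + 7.97 λ)/(1 + 2.04 λ).
Solving: λ (I_D1 V_DS2 − I_D2 V_DS1) = I_D2 − I_D1, so λ = (0.112 − 0.0725) / (0.0725 × 7.97 − 0.112 × 2.04) = 0.0395 / 0.349 = 0.113 V⁻¹.

λ = 0.113 V⁻¹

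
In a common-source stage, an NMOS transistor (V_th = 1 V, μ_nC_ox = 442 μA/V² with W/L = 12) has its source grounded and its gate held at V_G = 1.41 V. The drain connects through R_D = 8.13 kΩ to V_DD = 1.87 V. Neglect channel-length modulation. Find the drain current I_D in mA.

V_GS = V_G = 1.41 V, so V_ov = 1.41 − 1 = 0.41 V.
k_n = μ_nC_ox · (W/L) = 5.304 mA/V².
Assume saturation: I_D = ½ k_n V_ov² = 0.5 × 5.304 × 0.41² = 0.446 mA, giving V_DS = V_DD − I_D R_D = 1.87 − 0.446 × 8.13 = -1.75 V.
But -1.75 V < V_ov = 0.41 V, so the device is actually in triode.
In triode I_D = k_n[V_ov V_DS − ½ V_DS²] and I_D = (V_DD − V_DS)/R_D. Equating: 21.6 V_DS² − 18.68 V_DS + 1.87 = 0, giving V_DS = 0.116 V (the root below V_ov).
I_D = (1.87 − 0.116) / 8.13 = 0.216 mA.

I_D = 0.216 mA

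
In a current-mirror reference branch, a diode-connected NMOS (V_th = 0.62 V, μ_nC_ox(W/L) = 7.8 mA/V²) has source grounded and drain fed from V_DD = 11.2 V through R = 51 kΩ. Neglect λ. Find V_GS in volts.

V_GS = 0.848 V

With gate tied to drain, V_GS = V_DS ≥ V_GS − V_th, so the device is in saturation.
KCL at the drain: ½ k_n (V_GS − V_th)² = (V_DD − V_GS)/R.
Let x = V_GS − 0.62. Then 199 x² + x − 10.58 = 0, giving x = 0.228 V (positive root), so V_GS = 0.848 V.
I_D = (V_DD − V_GS)/R = (11.2 − 0.848) / 51 = 0.203 mA.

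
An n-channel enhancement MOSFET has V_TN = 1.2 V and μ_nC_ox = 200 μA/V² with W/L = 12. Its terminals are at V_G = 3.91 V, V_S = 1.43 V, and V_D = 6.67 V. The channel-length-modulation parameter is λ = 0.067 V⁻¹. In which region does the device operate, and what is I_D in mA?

Saturation; I_D = 2.66 mA

V_GS = V_G − V_S = 3.91 − 1.43 = 2.48 V; V_DS = V_D − V_S = 6.67 − 1.43 = 5.24 V.
k_n = μ_nC_ox · (W/L) = 2.4 mA/V².
V_ov = V_GS − V_TN = 2.48 − 1.2 = 1.28 V.
Since V_DS = 5.24 V ≥ V_ov = 1.28 V, the device is in saturation.
I_D = ½ k_n V_ov² (1 + λ V_DS) = 0.5 × 2.4 × 1.28² × (1 + 0.067 × 5.24) = 2.66 mA.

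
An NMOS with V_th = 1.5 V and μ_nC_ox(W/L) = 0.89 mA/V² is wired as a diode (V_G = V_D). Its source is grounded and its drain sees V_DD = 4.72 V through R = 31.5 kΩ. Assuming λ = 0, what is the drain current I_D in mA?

I_D = 0.0881 mA

With gate tied to drain, V_GS = V_DS ≥ V_GS − V_th, so the device is in saturation.
KCL at the drain: ½ k_n (V_GS − V_th)² = (V_DD − V_GS)/R.
Let x = V_GS − 1.5. Then 14 x² + x − 3.22 = 0, giving x = 0.445 V (positive root), so V_GS = 1.94 V.
I_D = (V_DD − V_GS)/R = (4.72 − 1.94) / 31.5 = 0.0881 mA.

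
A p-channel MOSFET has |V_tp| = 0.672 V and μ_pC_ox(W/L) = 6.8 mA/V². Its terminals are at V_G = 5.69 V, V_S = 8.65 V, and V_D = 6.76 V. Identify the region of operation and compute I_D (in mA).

V_SG = V_S − V_G = 8.65 − 5.69 = 2.96 V; V_SD = V_S − V_D = 8.65 − 6.76 = 1.89 V.
V_ov = V_SG − |V_tp| = 2.96 − 0.672 = 2.29 V.
Since V_SD = 1.89 V < V_ov = 2.29 V, the device is in the triode region.
I_D = k_p [V_ov · V_SD − ½ V_SD²] = 6.8 × [2.29 × 1.89 − 0.5 × 1.89²] = 17.3 mA.

Triode; I_D = 17.3 mA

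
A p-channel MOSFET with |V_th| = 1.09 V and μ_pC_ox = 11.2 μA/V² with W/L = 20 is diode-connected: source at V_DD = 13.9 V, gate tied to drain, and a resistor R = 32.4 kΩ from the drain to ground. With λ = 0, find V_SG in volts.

V_SG = 2.84 V

With gate tied to drain, V_SG = V_SD ≥ V_SG − |V_th|, so the device is in saturation.
k_p = μ_pC_ox · (W/L) = 0.224 mA/V².
KCL at the drain: ½ k_p (V_SG − |V_th|)² = (V_DD − V_SG)/R.
Let x = V_SG − 1.09. Then 3.63 x² + x − 12.81 = 0, giving x = 1.75 V (positive root), so V_SG = 2.84 V.
I_D = (V_DD − V_SG)/R = (13.9 − 2.84) / 32.4 = 0.341 mA.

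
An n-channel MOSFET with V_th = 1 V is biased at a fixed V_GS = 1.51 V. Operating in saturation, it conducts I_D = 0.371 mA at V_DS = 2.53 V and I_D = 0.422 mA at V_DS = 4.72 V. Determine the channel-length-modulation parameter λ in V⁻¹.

λ = 0.0746 V⁻¹

With V_GS fixed, I_D ∝ (1 + λ V_DS) in saturation, so I_D2/I_D1 = (1 + λ V_DS2)/(1 + λ V_DS1).
0.422/0.371 = 1.137 = (1 + 4.72 λ)/(1 + 2.53 λ).
Solving: λ (I_D1 V_DS2 − I_D2 V_DS1) = I_D2 − I_D1, so λ = (0.422 − 0.371) / (0.371 × 4.72 − 0.422 × 2.53) = 0.051 / 0.683 = 0.0746 V⁻¹.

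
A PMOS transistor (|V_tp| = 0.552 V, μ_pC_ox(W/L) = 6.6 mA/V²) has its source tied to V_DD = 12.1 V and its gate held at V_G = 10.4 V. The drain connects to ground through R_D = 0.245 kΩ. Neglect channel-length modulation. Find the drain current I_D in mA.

I_D = 4.35 mA

V_SG = V_DD − V_G = 12.1 − 10.4 = 1.7 V, so V_ov = 1.7 − 0.552 = 1.15 V.
Assume saturation: I_D = ½ k_p V_ov² = 0.5 × 6.6 × 1.15² = 4.35 mA, giving V_SD = V_DD − I_D R_D = 12.1 − 4.35 × 0.245 = 11 V.
V_SD = 11 V ≥ V_ov = 1.15 V, confirming saturation.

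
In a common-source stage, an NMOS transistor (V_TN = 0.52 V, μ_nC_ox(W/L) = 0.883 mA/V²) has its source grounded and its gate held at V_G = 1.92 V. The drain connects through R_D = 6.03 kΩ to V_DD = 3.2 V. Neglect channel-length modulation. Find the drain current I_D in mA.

V_GS = V_G = 1.92 V, so V_ov = 1.92 − 0.52 = 1.4 V.
Assume saturation: I_D = ½ k_n V_ov² = 0.5 × 0.883 × 1.4² = 0.865 mA, giving V_DS = V_DD − I_D R_D = 3.2 − 0.865 × 6.03 = -2.02 V.
But -2.02 V < V_ov = 1.4 V, so the device is actually in triode.
In triode I_D = k_n[V_ov V_DS − ½ V_DS²] and I_D = (V_DD − V_DS)/R_D. Equating: 2.66 V_DS² − 8.454 V_DS + 3.2 = 0, giving V_DS = 0.439 V (the root below V_ov).
I_D = (3.2 − 0.439) / 6.03 = 0.458 mA.

I_D = 0.458 mA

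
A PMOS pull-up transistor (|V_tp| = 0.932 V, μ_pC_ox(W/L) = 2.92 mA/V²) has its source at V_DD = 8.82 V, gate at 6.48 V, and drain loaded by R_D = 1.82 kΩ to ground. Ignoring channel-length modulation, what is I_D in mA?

I_D = 2.89 mA

V_SG = V_DD − V_G = 8.82 − 6.48 = 2.34 V, so V_ov = 2.34 − 0.932 = 1.41 V.
Assume saturation: I_D = ½ k_p V_ov² = 0.5 × 2.92 × 1.41² = 2.89 mA, giving V_SD = V_DD − I_D R_D = 8.82 − 2.89 × 1.82 = 3.55 V.
V_SD = 3.55 V ≥ V_ov = 1.41 V, confirming saturation.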